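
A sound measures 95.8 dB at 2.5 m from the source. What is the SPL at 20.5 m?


Given values:
  SPL1 = 95.8 dB, r1 = 2.5 m, r2 = 20.5 m
Formula: SPL2 = SPL1 - 20 * log10(r2 / r1)
Compute ratio: r2 / r1 = 20.5 / 2.5 = 8.2
Compute log10: log10(8.2) = 0.913814
Compute drop: 20 * 0.913814 = 18.2763
SPL2 = 95.8 - 18.2763 = 77.52

77.52 dB


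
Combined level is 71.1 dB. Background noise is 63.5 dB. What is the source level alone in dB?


Given values:
  L_total = 71.1 dB, L_bg = 63.5 dB
Formula: L_source = 10 * log10(10^(L_total/10) - 10^(L_bg/10))
Convert to linear:
  10^(71.1/10) = 12882495.5169
  10^(63.5/10) = 2238721.1386
Difference: 12882495.5169 - 2238721.1386 = 10643774.3783
L_source = 10 * log10(10643774.3783) = 70.27

70.27 dB


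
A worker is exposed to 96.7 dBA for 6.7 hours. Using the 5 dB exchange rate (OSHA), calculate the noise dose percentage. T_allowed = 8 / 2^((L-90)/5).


Given values:
  L = 96.7 dBA, T = 6.7 hours
Formula: T_allowed = 8 / 2^((L - 90) / 5)
Compute exponent: (96.7 - 90) / 5 = 1.34
Compute 2^(1.34) = 2.531513
T_allowed = 8 / 2.531513 = 3.160165 hours
Dose = (T / T_allowed) * 100
Dose = (6.7 / 3.160165) * 100 = 212.01

212.01 %


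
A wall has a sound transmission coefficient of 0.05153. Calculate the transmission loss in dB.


Given values:
  tau = 0.05153
Formula: TL = 10 * log10(1 / tau)
Compute 1 / tau = 1 / 0.05153 = 19.4062
Compute log10(19.4062) = 1.287941
TL = 10 * 1.287941 = 12.88

12.88 dB


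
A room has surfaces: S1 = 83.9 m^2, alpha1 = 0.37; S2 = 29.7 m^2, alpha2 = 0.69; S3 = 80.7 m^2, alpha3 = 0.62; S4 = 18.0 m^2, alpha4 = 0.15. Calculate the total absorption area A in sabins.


Given surfaces:
  Surface 1: 83.9 * 0.37 = 31.043
  Surface 2: 29.7 * 0.69 = 20.493
  Surface 3: 80.7 * 0.62 = 50.034
  Surface 4: 18.0 * 0.15 = 2.7
Formula: A = sum(Si * alpha_i)
A = 31.043 + 20.493 + 50.034 + 2.7
A = 104.27

104.27 sabins


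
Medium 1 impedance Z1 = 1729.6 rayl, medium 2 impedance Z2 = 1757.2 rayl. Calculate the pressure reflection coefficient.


Given values:
  Z1 = 1729.6 rayl, Z2 = 1757.2 rayl
Formula: R = (Z2 - Z1) / (Z2 + Z1)
Numerator: Z2 - Z1 = 1757.2 - 1729.6 = 27.6
Denominator: Z2 + Z1 = 1757.2 + 1729.6 = 3486.8
R = 27.6 / 3486.8 = 0.0079

0.0079


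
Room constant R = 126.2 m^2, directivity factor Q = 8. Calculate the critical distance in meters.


Given values:
  R = 126.2 m^2, Q = 8
Formula: d_c = 0.141 * sqrt(Q * R)
Compute Q * R = 8 * 126.2 = 1009.6
Compute sqrt(1009.6) = 31.7742
d_c = 0.141 * 31.7742 = 4.48

4.48 m


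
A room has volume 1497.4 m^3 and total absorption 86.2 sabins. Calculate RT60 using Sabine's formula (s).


Given values:
  V = 1497.4 m^3
  A = 86.2 sabins
Formula: RT60 = 0.161 * V / A
Numerator: 0.161 * 1497.4 = 241.0814
RT60 = 241.0814 / 86.2 = 2.797

2.797 s


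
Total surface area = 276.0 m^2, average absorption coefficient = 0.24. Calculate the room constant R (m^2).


Given values:
  S = 276.0 m^2, alpha = 0.24
Formula: R = S * alpha / (1 - alpha)
Numerator: 276.0 * 0.24 = 66.24
Denominator: 1 - 0.24 = 0.76
R = 66.24 / 0.76 = 87.16

87.16 m^2


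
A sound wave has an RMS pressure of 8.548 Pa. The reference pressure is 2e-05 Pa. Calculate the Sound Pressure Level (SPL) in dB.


Given values:
  p = 8.548 Pa
  p_ref = 2e-05 Pa
Formula: SPL = 20 * log10(p / p_ref)
Compute ratio: p / p_ref = 8.548 / 2e-05 = 427400
Compute log10: log10(427400) = 5.630835
Multiply: SPL = 20 * 5.630835 = 112.62

112.62 dB


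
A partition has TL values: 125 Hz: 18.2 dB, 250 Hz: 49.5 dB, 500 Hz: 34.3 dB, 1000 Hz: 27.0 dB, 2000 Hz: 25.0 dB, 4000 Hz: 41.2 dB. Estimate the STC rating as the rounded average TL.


Given TL values at each frequency:
  125 Hz: 18.2 dB
  250 Hz: 49.5 dB
  500 Hz: 34.3 dB
  1000 Hz: 27.0 dB
  2000 Hz: 25.0 dB
  4000 Hz: 41.2 dB
Formula: STC ~ round(average of TL values)
Sum = 18.2 + 49.5 + 34.3 + 27.0 + 25.0 + 41.2 = 195.2
Average = 195.2 / 6 = 32.53
Rounded: 33

33


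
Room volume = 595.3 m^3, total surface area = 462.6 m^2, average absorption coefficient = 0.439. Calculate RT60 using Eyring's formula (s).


Given values:
  V = 595.3 m^3, S = 462.6 m^2, alpha = 0.439
Formula: RT60 = 0.161 * V / (-S * ln(1 - alpha))
Compute ln(1 - 0.439) = ln(0.561) = -0.578034
Denominator: -462.6 * -0.578034 = 267.3985
Numerator: 0.161 * 595.3 = 95.8433
RT60 = 95.8433 / 267.3985 = 0.358

0.358 s


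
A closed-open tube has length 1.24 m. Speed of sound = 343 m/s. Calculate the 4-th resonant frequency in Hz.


Given values:
  Tube type: closed-open, L = 1.24 m, c = 343 m/s, n = 4
Formula: f_n = (2n - 1) * c / (4 * L)
Compute 2n - 1 = 2*4 - 1 = 7
Compute 4 * L = 4 * 1.24 = 4.96
f = 7 * 343 / 4.96
f = 484.07

484.07 Hz


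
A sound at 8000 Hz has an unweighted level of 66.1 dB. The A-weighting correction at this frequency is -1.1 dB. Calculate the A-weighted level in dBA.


Given values:
  SPL = 66.1 dB
  A-weighting at 8000 Hz = -1.1 dB
Formula: L_A = SPL + A_weight
L_A = 66.1 + (-1.1)
L_A = 65.0

65.0 dBA


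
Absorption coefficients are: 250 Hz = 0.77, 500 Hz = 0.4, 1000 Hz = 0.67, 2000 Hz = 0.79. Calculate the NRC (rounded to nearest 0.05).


Given values:
  a_250 = 0.77, a_500 = 0.4
  a_1000 = 0.67, a_2000 = 0.79
Formula: NRC = (a250 + a500 + a1000 + a2000) / 4
Sum = 0.77 + 0.4 + 0.67 + 0.79 = 2.63
NRC = 2.63 / 4 = 0.6575
Rounded to nearest 0.05: 0.65

0.65


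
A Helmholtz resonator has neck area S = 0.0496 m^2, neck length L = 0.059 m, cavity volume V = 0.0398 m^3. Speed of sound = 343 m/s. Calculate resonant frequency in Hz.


Given values:
  S = 0.0496 m^2, L = 0.059 m, V = 0.0398 m^3, c = 343 m/s
Formula: f = (c / (2*pi)) * sqrt(S / (V * L))
Compute V * L = 0.0398 * 0.059 = 0.0023482
Compute S / (V * L) = 0.0496 / 0.0023482 = 21.1226
Compute sqrt(21.1226) = 4.595933
Compute c / (2*pi) = 343 / 6.283185 = 54.590148
f = 54.590148 * 4.595933 = 250.89

250.89 Hz


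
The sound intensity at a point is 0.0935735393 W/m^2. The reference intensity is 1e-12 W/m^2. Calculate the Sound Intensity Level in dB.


Given values:
  I = 0.0935735393 W/m^2
  I_ref = 1e-12 W/m^2
Formula: SIL = 10 * log10(I / I_ref)
Compute ratio: I / I_ref = 93573539300
Compute log10: log10(93573539300) = 10.971153
Multiply: SIL = 10 * 10.971153 = 109.71

109.71 dB


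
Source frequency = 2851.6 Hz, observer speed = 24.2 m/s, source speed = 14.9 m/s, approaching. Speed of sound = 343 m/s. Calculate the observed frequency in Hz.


Given values:
  f_s = 2851.6 Hz, v_o = 24.2 m/s, v_s = 14.9 m/s
  Direction: approaching
Formula: f_o = f_s * (c + v_o) / (c - v_s)
Numerator: c + v_o = 343 + 24.2 = 367.2
Denominator: c - v_s = 343 - 14.9 = 328.1
f_o = 2851.6 * 367.2 / 328.1 = 3191.43

3191.43 Hz


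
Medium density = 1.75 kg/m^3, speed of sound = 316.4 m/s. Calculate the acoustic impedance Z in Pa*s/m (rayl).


Given values:
  rho = 1.75 kg/m^3
  c = 316.4 m/s
Formula: Z = rho * c
Z = 1.75 * 316.4
Z = 553.7

553.7 rayl


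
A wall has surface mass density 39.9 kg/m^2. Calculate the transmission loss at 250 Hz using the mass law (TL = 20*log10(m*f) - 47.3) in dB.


Given values:
  m = 39.9 kg/m^2, f = 250 Hz
Formula: TL = 20 * log10(m * f) - 47.3
Compute m * f = 39.9 * 250 = 9975.0
Compute log10(9975.0) = 3.998913
Compute 20 * 3.998913 = 79.9783
TL = 79.9783 - 47.3 = 32.68

32.68 dB


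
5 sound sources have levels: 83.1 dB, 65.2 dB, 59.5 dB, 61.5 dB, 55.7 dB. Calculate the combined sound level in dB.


Formula: L_total = 10 * log10( sum(10^(Li/10)) )
  Source 1: 10^(83.1/10) = 204173794.467
  Source 2: 10^(65.2/10) = 3311311.2148
  Source 3: 10^(59.5/10) = 891250.9381
  Source 4: 10^(61.5/10) = 1412537.5446
  Source 5: 10^(55.7/10) = 371535.2291
Sum of linear values = 210160429.3936
L_total = 10 * log10(210160429.3936) = 83.23

83.23 dB


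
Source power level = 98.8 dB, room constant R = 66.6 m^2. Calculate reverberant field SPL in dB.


Given values:
  Lw = 98.8 dB, R = 66.6 m^2
Formula: SPL = Lw + 10 * log10(4 / R)
Compute 4 / R = 4 / 66.6 = 0.06006
Compute 10 * log10(0.06006) = -12.2141
SPL = 98.8 + (-12.2141) = 86.59

86.59 dB


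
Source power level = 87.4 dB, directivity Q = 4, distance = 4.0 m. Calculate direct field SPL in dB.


Given values:
  Lw = 87.4 dB, Q = 4, r = 4.0 m
Formula: SPL = Lw + 10 * log10(Q / (4 * pi * r^2))
Compute 4 * pi * r^2 = 4 * pi * 4.0^2 = 201.0619
Compute Q / denom = 4 / 201.0619 = 0.01989437
Compute 10 * log10(0.01989437) = -17.0127
SPL = 87.4 + (-17.0127) = 70.39

70.39 dB


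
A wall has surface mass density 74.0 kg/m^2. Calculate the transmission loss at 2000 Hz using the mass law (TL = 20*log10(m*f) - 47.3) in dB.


Given values:
  m = 74.0 kg/m^2, f = 2000 Hz
Formula: TL = 20 * log10(m * f) - 47.3
Compute m * f = 74.0 * 2000 = 148000.0
Compute log10(148000.0) = 5.170262
Compute 20 * 5.170262 = 103.4052
TL = 103.4052 - 47.3 = 56.11

56.11 dB


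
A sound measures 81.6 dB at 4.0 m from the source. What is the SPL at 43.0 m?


Given values:
  SPL1 = 81.6 dB, r1 = 4.0 m, r2 = 43.0 m
Formula: SPL2 = SPL1 - 20 * log10(r2 / r1)
Compute ratio: r2 / r1 = 43.0 / 4.0 = 10.75
Compute log10: log10(10.75) = 1.031408
Compute drop: 20 * 1.031408 = 20.6282
SPL2 = 81.6 - 20.6282 = 60.97

60.97 dB


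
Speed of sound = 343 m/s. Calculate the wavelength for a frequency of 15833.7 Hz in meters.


Given values:
  c = 343 m/s, f = 15833.7 Hz
Formula: lambda = c / f
lambda = 343 / 15833.7
lambda = 0.0217

0.0217 m


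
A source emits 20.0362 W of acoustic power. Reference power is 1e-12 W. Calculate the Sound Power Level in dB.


Given values:
  W = 20.0362 W
  W_ref = 1e-12 W
Formula: SWL = 10 * log10(W / W_ref)
Compute ratio: W / W_ref = 20036200000000
Compute log10: log10(20036200000000) = 13.301815
Multiply: SWL = 10 * 13.301815 = 133.02

133.02 dB


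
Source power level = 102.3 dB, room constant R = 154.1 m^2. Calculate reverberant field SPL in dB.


Given values:
  Lw = 102.3 dB, R = 154.1 m^2
Formula: SPL = Lw + 10 * log10(4 / R)
Compute 4 / R = 4 / 154.1 = 0.025957
Compute 10 * log10(0.025957) = -15.8575
SPL = 102.3 + (-15.8575) = 86.44

86.44 dB


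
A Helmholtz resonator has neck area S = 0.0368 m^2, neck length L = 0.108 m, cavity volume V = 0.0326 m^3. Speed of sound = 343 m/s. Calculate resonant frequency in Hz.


Given values:
  S = 0.0368 m^2, L = 0.108 m, V = 0.0326 m^3, c = 343 m/s
Formula: f = (c / (2*pi)) * sqrt(S / (V * L))
Compute V * L = 0.0326 * 0.108 = 0.0035208
Compute S / (V * L) = 0.0368 / 0.0035208 = 10.4522
Compute sqrt(10.4522) = 3.232986
Compute c / (2*pi) = 343 / 6.283185 = 54.590148
f = 54.590148 * 3.232986 = 176.49

176.49 Hz


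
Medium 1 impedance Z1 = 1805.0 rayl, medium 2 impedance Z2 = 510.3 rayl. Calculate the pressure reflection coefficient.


Given values:
  Z1 = 1805.0 rayl, Z2 = 510.3 rayl
Formula: R = (Z2 - Z1) / (Z2 + Z1)
Numerator: Z2 - Z1 = 510.3 - 1805.0 = -1294.7
Denominator: Z2 + Z1 = 510.3 + 1805.0 = 2315.3
R = -1294.7 / 2315.3 = -0.5592

-0.5592


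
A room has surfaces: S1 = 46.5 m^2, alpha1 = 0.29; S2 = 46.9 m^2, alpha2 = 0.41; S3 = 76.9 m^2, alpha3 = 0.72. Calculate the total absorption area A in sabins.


Given surfaces:
  Surface 1: 46.5 * 0.29 = 13.485
  Surface 2: 46.9 * 0.41 = 19.229
  Surface 3: 76.9 * 0.72 = 55.368
Formula: A = sum(Si * alpha_i)
A = 13.485 + 19.229 + 55.368
A = 88.08

88.08 sabins


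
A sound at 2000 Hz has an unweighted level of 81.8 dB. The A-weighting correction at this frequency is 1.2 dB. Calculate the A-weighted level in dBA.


Given values:
  SPL = 81.8 dB
  A-weighting at 2000 Hz = 1.2 dB
Formula: L_A = SPL + A_weight
L_A = 81.8 + (1.2)
L_A = 83.0

83.0 dBA


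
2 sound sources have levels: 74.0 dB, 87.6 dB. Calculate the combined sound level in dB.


Formula: L_total = 10 * log10( sum(10^(Li/10)) )
  Source 1: 10^(74.0/10) = 25118864.3151
  Source 2: 10^(87.6/10) = 575439937.3372
Sum of linear values = 600558801.6523
L_total = 10 * log10(600558801.6523) = 87.79

87.79 dB


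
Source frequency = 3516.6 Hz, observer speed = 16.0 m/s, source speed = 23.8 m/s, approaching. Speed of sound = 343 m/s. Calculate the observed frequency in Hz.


Given values:
  f_s = 3516.6 Hz, v_o = 16.0 m/s, v_s = 23.8 m/s
  Direction: approaching
Formula: f_o = f_s * (c + v_o) / (c - v_s)
Numerator: c + v_o = 343 + 16.0 = 359.0
Denominator: c - v_s = 343 - 23.8 = 319.2
f_o = 3516.6 * 359.0 / 319.2 = 3955.07

3955.07 Hz


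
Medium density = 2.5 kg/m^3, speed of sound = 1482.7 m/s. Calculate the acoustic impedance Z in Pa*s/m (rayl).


Given values:
  rho = 2.5 kg/m^3
  c = 1482.7 m/s
Formula: Z = rho * c
Z = 2.5 * 1482.7
Z = 3706.75

3706.75 rayl


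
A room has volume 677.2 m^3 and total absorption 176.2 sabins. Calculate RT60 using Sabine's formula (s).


Given values:
  V = 677.2 m^3
  A = 176.2 sabins
Formula: RT60 = 0.161 * V / A
Numerator: 0.161 * 677.2 = 109.0292
RT60 = 109.0292 / 176.2 = 0.619

0.619 s


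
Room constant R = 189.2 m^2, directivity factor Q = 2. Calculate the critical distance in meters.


Given values:
  R = 189.2 m^2, Q = 2
Formula: d_c = 0.141 * sqrt(Q * R)
Compute Q * R = 2 * 189.2 = 378.4
Compute sqrt(378.4) = 19.4525
d_c = 0.141 * 19.4525 = 2.743

2.743 m


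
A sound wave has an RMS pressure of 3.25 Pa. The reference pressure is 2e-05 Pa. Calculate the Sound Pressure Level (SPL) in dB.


Given values:
  p = 3.25 Pa
  p_ref = 2e-05 Pa
Formula: SPL = 20 * log10(p / p_ref)
Compute ratio: p / p_ref = 3.25 / 2e-05 = 162500
Compute log10: log10(162500) = 5.210853
Multiply: SPL = 20 * 5.210853 = 104.22

104.22 dB


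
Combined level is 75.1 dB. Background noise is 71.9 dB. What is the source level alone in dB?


Given values:
  L_total = 75.1 dB, L_bg = 71.9 dB
Formula: L_source = 10 * log10(10^(L_total/10) - 10^(L_bg/10))
Convert to linear:
  10^(75.1/10) = 32359365.693
  10^(71.9/10) = 15488166.1891
Difference: 32359365.693 - 15488166.1891 = 16871199.5039
L_source = 10 * log10(16871199.5039) = 72.27

72.27 dB


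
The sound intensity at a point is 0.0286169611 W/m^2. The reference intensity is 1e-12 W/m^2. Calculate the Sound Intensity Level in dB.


Given values:
  I = 0.0286169611 W/m^2
  I_ref = 1e-12 W/m^2
Formula: SIL = 10 * log10(I / I_ref)
Compute ratio: I / I_ref = 28616961100
Compute log10: log10(28616961100) = 10.456624
Multiply: SIL = 10 * 10.456624 = 104.57

104.57 dB


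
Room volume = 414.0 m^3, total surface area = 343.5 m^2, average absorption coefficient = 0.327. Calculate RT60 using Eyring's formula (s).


Given values:
  V = 414.0 m^3, S = 343.5 m^2, alpha = 0.327
Formula: RT60 = 0.161 * V / (-S * ln(1 - alpha))
Compute ln(1 - 0.327) = ln(0.673) = -0.39601
Denominator: -343.5 * -0.39601 = 136.0294
Numerator: 0.161 * 414.0 = 66.654
RT60 = 66.654 / 136.0294 = 0.49

0.49 s


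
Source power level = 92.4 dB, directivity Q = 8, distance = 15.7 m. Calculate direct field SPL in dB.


Given values:
  Lw = 92.4 dB, Q = 8, r = 15.7 m
Formula: SPL = Lw + 10 * log10(Q / (4 * pi * r^2))
Compute 4 * pi * r^2 = 4 * pi * 15.7^2 = 3097.4847
Compute Q / denom = 8 / 3097.4847 = 0.00258274
Compute 10 * log10(0.00258274) = -25.8792
SPL = 92.4 + (-25.8792) = 66.52

66.52 dB


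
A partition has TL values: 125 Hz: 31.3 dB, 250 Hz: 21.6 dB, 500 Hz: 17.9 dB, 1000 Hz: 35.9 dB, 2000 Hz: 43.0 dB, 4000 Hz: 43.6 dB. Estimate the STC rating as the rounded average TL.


Given TL values at each frequency:
  125 Hz: 31.3 dB
  250 Hz: 21.6 dB
  500 Hz: 17.9 dB
  1000 Hz: 35.9 dB
  2000 Hz: 43.0 dB
  4000 Hz: 43.6 dB
Formula: STC ~ round(average of TL values)
Sum = 31.3 + 21.6 + 17.9 + 35.9 + 43.0 + 43.6 = 193.3
Average = 193.3 / 6 = 32.22
Rounded: 32

32


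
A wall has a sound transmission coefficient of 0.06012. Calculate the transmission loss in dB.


Given values:
  tau = 0.06012
Formula: TL = 10 * log10(1 / tau)
Compute 1 / tau = 1 / 0.06012 = 16.6334
Compute log10(16.6334) = 1.220981
TL = 10 * 1.220981 = 12.21

12.21 dB


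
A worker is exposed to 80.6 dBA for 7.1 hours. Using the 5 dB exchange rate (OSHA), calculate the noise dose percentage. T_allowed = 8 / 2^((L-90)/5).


Given values:
  L = 80.6 dBA, T = 7.1 hours
Formula: T_allowed = 8 / 2^((L - 90) / 5)
Compute exponent: (80.6 - 90) / 5 = -1.88
Compute 2^(-1.88) = 0.271684
T_allowed = 8 / 0.271684 = 29.445974 hours
Dose = (T / T_allowed) * 100
Dose = (7.1 / 29.445974) * 100 = 24.11

24.11 %


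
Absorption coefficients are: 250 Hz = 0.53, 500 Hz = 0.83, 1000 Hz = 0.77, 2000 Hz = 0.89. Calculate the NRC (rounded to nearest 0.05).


Given values:
  a_250 = 0.53, a_500 = 0.83
  a_1000 = 0.77, a_2000 = 0.89
Formula: NRC = (a250 + a500 + a1000 + a2000) / 4
Sum = 0.53 + 0.83 + 0.77 + 0.89 = 3.02
NRC = 3.02 / 4 = 0.755
Rounded to nearest 0.05: 0.75

0.75


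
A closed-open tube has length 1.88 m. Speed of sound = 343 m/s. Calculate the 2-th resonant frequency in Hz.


Given values:
  Tube type: closed-open, L = 1.88 m, c = 343 m/s, n = 2
Formula: f_n = (2n - 1) * c / (4 * L)
Compute 2n - 1 = 2*2 - 1 = 3
Compute 4 * L = 4 * 1.88 = 7.52
f = 3 * 343 / 7.52
f = 136.84

136.84 Hz


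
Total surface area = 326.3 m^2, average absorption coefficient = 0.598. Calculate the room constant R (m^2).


Given values:
  S = 326.3 m^2, alpha = 0.598
Formula: R = S * alpha / (1 - alpha)
Numerator: 326.3 * 0.598 = 195.1274
Denominator: 1 - 0.598 = 0.402
R = 195.1274 / 0.402 = 485.39

485.39 m^2


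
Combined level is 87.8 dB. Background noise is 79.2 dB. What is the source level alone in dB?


Given values:
  L_total = 87.8 dB, L_bg = 79.2 dB
Formula: L_source = 10 * log10(10^(L_total/10) - 10^(L_bg/10))
Convert to linear:
  10^(87.8/10) = 602559586.0744
  10^(79.2/10) = 83176377.1103
Difference: 602559586.0744 - 83176377.1103 = 519383208.9641
L_source = 10 * log10(519383208.9641) = 87.15

87.15 dB


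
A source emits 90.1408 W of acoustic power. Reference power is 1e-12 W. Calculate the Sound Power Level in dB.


Given values:
  W = 90.1408 W
  W_ref = 1e-12 W
Formula: SWL = 10 * log10(W / W_ref)
Compute ratio: W / W_ref = 90140800000000
Compute log10: log10(90140800000000) = 13.954921
Multiply: SWL = 10 * 13.954921 = 139.55

139.55 dB


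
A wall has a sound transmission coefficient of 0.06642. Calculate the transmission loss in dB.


Given values:
  tau = 0.06642
Formula: TL = 10 * log10(1 / tau)
Compute 1 / tau = 1 / 0.06642 = 15.0557
Compute log10(15.0557) = 1.177701
TL = 10 * 1.177701 = 11.78

11.78 dB


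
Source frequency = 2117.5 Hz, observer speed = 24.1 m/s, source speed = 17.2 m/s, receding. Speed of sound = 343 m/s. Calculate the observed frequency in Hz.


Given values:
  f_s = 2117.5 Hz, v_o = 24.1 m/s, v_s = 17.2 m/s
  Direction: receding
Formula: f_o = f_s * (c - v_o) / (c + v_s)
Numerator: c - v_o = 343 - 24.1 = 318.9
Denominator: c + v_s = 343 + 17.2 = 360.2
f_o = 2117.5 * 318.9 / 360.2 = 1874.71

1874.71 Hz


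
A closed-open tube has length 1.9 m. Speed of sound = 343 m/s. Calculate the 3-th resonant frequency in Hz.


Given values:
  Tube type: closed-open, L = 1.9 m, c = 343 m/s, n = 3
Formula: f_n = (2n - 1) * c / (4 * L)
Compute 2n - 1 = 2*3 - 1 = 5
Compute 4 * L = 4 * 1.9 = 7.6
f = 5 * 343 / 7.6
f = 225.66

225.66 Hz


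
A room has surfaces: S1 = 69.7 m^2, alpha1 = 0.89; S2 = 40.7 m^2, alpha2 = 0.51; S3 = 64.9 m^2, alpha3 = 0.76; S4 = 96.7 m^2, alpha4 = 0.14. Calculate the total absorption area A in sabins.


Given surfaces:
  Surface 1: 69.7 * 0.89 = 62.033
  Surface 2: 40.7 * 0.51 = 20.757
  Surface 3: 64.9 * 0.76 = 49.324
  Surface 4: 96.7 * 0.14 = 13.538
Formula: A = sum(Si * alpha_i)
A = 62.033 + 20.757 + 49.324 + 13.538
A = 145.65

145.65 sabins


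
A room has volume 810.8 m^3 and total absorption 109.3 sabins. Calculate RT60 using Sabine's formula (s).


Given values:
  V = 810.8 m^3
  A = 109.3 sabins
Formula: RT60 = 0.161 * V / A
Numerator: 0.161 * 810.8 = 130.5388
RT60 = 130.5388 / 109.3 = 1.194

1.194 s


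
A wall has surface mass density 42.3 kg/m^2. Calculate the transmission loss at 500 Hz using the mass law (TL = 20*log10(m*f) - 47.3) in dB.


Given values:
  m = 42.3 kg/m^2, f = 500 Hz
Formula: TL = 20 * log10(m * f) - 47.3
Compute m * f = 42.3 * 500 = 21150.0
Compute log10(21150.0) = 4.32531
Compute 20 * 4.32531 = 86.5062
TL = 86.5062 - 47.3 = 39.21

39.21 dB


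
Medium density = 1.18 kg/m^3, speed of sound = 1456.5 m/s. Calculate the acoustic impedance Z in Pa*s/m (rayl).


Given values:
  rho = 1.18 kg/m^3
  c = 1456.5 m/s
Formula: Z = rho * c
Z = 1.18 * 1456.5
Z = 1718.67

1718.67 rayl


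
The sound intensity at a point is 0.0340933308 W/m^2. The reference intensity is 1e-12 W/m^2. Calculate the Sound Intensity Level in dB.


Given values:
  I = 0.0340933308 W/m^2
  I_ref = 1e-12 W/m^2
Formula: SIL = 10 * log10(I / I_ref)
Compute ratio: I / I_ref = 34093330800
Compute log10: log10(34093330800) = 10.532669
Multiply: SIL = 10 * 10.532669 = 105.33

105.33 dB


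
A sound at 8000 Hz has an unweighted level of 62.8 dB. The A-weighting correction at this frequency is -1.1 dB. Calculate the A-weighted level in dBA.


Given values:
  SPL = 62.8 dB
  A-weighting at 8000 Hz = -1.1 dB
Formula: L_A = SPL + A_weight
L_A = 62.8 + (-1.1)
L_A = 61.7

61.7 dBA


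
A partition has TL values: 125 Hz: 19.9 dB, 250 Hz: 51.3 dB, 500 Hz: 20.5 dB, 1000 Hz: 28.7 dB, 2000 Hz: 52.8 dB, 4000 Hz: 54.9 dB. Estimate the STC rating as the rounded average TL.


Given TL values at each frequency:
  125 Hz: 19.9 dB
  250 Hz: 51.3 dB
  500 Hz: 20.5 dB
  1000 Hz: 28.7 dB
  2000 Hz: 52.8 dB
  4000 Hz: 54.9 dB
Formula: STC ~ round(average of TL values)
Sum = 19.9 + 51.3 + 20.5 + 28.7 + 52.8 + 54.9 = 228.1
Average = 228.1 / 6 = 38.02
Rounded: 38

38


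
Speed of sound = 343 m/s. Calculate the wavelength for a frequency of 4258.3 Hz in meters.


Given values:
  c = 343 m/s, f = 4258.3 Hz
Formula: lambda = c / f
lambda = 343 / 4258.3
lambda = 0.0805

0.0805 m


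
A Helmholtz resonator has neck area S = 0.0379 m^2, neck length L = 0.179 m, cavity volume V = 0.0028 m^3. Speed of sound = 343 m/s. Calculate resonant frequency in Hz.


Given values:
  S = 0.0379 m^2, L = 0.179 m, V = 0.0028 m^3, c = 343 m/s
Formula: f = (c / (2*pi)) * sqrt(S / (V * L))
Compute V * L = 0.0028 * 0.179 = 0.0005012
Compute S / (V * L) = 0.0379 / 0.0005012 = 75.6185
Compute sqrt(75.6185) = 8.69589
Compute c / (2*pi) = 343 / 6.283185 = 54.590148
f = 54.590148 * 8.69589 = 474.71

474.71 Hz


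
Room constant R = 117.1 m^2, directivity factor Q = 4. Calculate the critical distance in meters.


Given values:
  R = 117.1 m^2, Q = 4
Formula: d_c = 0.141 * sqrt(Q * R)
Compute Q * R = 4 * 117.1 = 468.4
Compute sqrt(468.4) = 21.6426
d_c = 0.141 * 21.6426 = 3.052

3.052 m


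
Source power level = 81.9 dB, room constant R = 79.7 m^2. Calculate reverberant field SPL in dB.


Given values:
  Lw = 81.9 dB, R = 79.7 m^2
Formula: SPL = Lw + 10 * log10(4 / R)
Compute 4 / R = 4 / 79.7 = 0.050188
Compute 10 * log10(0.050188) = -12.994
SPL = 81.9 + (-12.994) = 68.91

68.91 dB


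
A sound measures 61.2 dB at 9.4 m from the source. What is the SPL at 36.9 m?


Given values:
  SPL1 = 61.2 dB, r1 = 9.4 m, r2 = 36.9 m
Formula: SPL2 = SPL1 - 20 * log10(r2 / r1)
Compute ratio: r2 / r1 = 36.9 / 9.4 = 3.9255
Compute log10: log10(3.9255) = 0.593895
Compute drop: 20 * 0.593895 = 11.8779
SPL2 = 61.2 - 11.8779 = 49.32

49.32 dB


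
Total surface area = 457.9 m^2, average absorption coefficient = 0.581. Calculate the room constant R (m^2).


Given values:
  S = 457.9 m^2, alpha = 0.581
Formula: R = S * alpha / (1 - alpha)
Numerator: 457.9 * 0.581 = 266.0399
Denominator: 1 - 0.581 = 0.419
R = 266.0399 / 0.419 = 634.94

634.94 m^2


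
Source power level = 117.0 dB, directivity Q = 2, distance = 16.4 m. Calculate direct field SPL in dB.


Given values:
  Lw = 117.0 dB, Q = 2, r = 16.4 m
Formula: SPL = Lw + 10 * log10(Q / (4 * pi * r^2))
Compute 4 * pi * r^2 = 4 * pi * 16.4^2 = 3379.851
Compute Q / denom = 2 / 3379.851 = 0.00059174
Compute 10 * log10(0.00059174) = -32.2787
SPL = 117.0 + (-32.2787) = 84.72

84.72 dB


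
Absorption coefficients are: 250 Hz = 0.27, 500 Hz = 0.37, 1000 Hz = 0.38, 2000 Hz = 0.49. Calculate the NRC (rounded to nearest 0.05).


Given values:
  a_250 = 0.27, a_500 = 0.37
  a_1000 = 0.38, a_2000 = 0.49
Formula: NRC = (a250 + a500 + a1000 + a2000) / 4
Sum = 0.27 + 0.37 + 0.38 + 0.49 = 1.51
NRC = 1.51 / 4 = 0.3775
Rounded to nearest 0.05: 0.4

0.4


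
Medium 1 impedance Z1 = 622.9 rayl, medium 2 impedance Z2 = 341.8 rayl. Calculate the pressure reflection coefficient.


Given values:
  Z1 = 622.9 rayl, Z2 = 341.8 rayl
Formula: R = (Z2 - Z1) / (Z2 + Z1)
Numerator: Z2 - Z1 = 341.8 - 622.9 = -281.1
Denominator: Z2 + Z1 = 341.8 + 622.9 = 964.7
R = -281.1 / 964.7 = -0.2914

-0.2914


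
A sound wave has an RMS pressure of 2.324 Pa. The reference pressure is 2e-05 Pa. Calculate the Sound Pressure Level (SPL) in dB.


Given values:
  p = 2.324 Pa
  p_ref = 2e-05 Pa
Formula: SPL = 20 * log10(p / p_ref)
Compute ratio: p / p_ref = 2.324 / 2e-05 = 116200
Compute log10: log10(116200) = 5.065206
Multiply: SPL = 20 * 5.065206 = 101.3

101.3 dB


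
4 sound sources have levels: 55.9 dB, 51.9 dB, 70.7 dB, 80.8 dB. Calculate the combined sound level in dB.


Formula: L_total = 10 * log10( sum(10^(Li/10)) )
  Source 1: 10^(55.9/10) = 389045.145
  Source 2: 10^(51.9/10) = 154881.6619
  Source 3: 10^(70.7/10) = 11748975.5494
  Source 4: 10^(80.8/10) = 120226443.4617
Sum of linear values = 132519345.818
L_total = 10 * log10(132519345.818) = 81.22

81.22 dB


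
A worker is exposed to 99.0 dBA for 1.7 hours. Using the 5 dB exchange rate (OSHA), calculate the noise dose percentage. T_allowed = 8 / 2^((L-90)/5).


Given values:
  L = 99.0 dBA, T = 1.7 hours
Formula: T_allowed = 8 / 2^((L - 90) / 5)
Compute exponent: (99.0 - 90) / 5 = 1.8
Compute 2^(1.8) = 3.482202
T_allowed = 8 / 3.482202 = 2.297397 hours
Dose = (T / T_allowed) * 100
Dose = (1.7 / 2.297397) * 100 = 74.0

74.0 %


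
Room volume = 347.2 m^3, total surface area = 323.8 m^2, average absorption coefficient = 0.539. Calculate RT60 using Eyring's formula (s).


Given values:
  V = 347.2 m^3, S = 323.8 m^2, alpha = 0.539
Formula: RT60 = 0.161 * V / (-S * ln(1 - alpha))
Compute ln(1 - 0.539) = ln(0.461) = -0.774357
Denominator: -323.8 * -0.774357 = 250.7368
Numerator: 0.161 * 347.2 = 55.8992
RT60 = 55.8992 / 250.7368 = 0.223

0.223 s


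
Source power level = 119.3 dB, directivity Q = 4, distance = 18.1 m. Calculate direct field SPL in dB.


Given values:
  Lw = 119.3 dB, Q = 4, r = 18.1 m
Formula: SPL = Lw + 10 * log10(Q / (4 * pi * r^2))
Compute 4 * pi * r^2 = 4 * pi * 18.1^2 = 4116.8687
Compute Q / denom = 4 / 4116.8687 = 0.00097161
Compute 10 * log10(0.00097161) = -30.1251
SPL = 119.3 + (-30.1251) = 89.17

89.17 dB


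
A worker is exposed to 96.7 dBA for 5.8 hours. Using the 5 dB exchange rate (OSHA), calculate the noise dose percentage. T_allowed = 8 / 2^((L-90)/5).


Given values:
  L = 96.7 dBA, T = 5.8 hours
Formula: T_allowed = 8 / 2^((L - 90) / 5)
Compute exponent: (96.7 - 90) / 5 = 1.34
Compute 2^(1.34) = 2.531513
T_allowed = 8 / 2.531513 = 3.160165 hours
Dose = (T / T_allowed) * 100
Dose = (5.8 / 3.160165) * 100 = 183.53

183.53 %


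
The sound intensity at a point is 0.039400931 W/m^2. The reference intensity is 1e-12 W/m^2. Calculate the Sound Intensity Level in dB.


Given values:
  I = 0.039400931 W/m^2
  I_ref = 1e-12 W/m^2
Formula: SIL = 10 * log10(I / I_ref)
Compute ratio: I / I_ref = 39400931000
Compute log10: log10(39400931000) = 10.595506
Multiply: SIL = 10 * 10.595506 = 105.96

105.96 dB


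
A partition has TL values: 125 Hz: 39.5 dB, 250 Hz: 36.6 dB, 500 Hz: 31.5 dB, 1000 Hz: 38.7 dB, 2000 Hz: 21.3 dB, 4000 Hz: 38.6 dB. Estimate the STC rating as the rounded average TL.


Given TL values at each frequency:
  125 Hz: 39.5 dB
  250 Hz: 36.6 dB
  500 Hz: 31.5 dB
  1000 Hz: 38.7 dB
  2000 Hz: 21.3 dB
  4000 Hz: 38.6 dB
Formula: STC ~ round(average of TL values)
Sum = 39.5 + 36.6 + 31.5 + 38.7 + 21.3 + 38.6 = 206.2
Average = 206.2 / 6 = 34.37
Rounded: 34

34


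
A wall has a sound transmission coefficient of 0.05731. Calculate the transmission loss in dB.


Given values:
  tau = 0.05731
Formula: TL = 10 * log10(1 / tau)
Compute 1 / tau = 1 / 0.05731 = 17.449
Compute log10(17.449) = 1.241771
TL = 10 * 1.241771 = 12.42

12.42 dB


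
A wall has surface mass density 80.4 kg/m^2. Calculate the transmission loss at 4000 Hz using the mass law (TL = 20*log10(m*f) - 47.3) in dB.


Given values:
  m = 80.4 kg/m^2, f = 4000 Hz
Formula: TL = 20 * log10(m * f) - 47.3
Compute m * f = 80.4 * 4000 = 321600.0
Compute log10(321600.0) = 5.507316
Compute 20 * 5.507316 = 110.1463
TL = 110.1463 - 47.3 = 62.85

62.85 dB


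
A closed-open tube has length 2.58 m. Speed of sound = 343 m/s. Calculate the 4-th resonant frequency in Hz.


Given values:
  Tube type: closed-open, L = 2.58 m, c = 343 m/s, n = 4
Formula: f_n = (2n - 1) * c / (4 * L)
Compute 2n - 1 = 2*4 - 1 = 7
Compute 4 * L = 4 * 2.58 = 10.32
f = 7 * 343 / 10.32
f = 232.66

232.66 Hz


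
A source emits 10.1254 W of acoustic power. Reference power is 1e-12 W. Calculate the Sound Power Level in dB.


Given values:
  W = 10.1254 W
  W_ref = 1e-12 W
Formula: SWL = 10 * log10(W / W_ref)
Compute ratio: W / W_ref = 10125400000000
Compute log10: log10(10125400000000) = 13.005412
Multiply: SWL = 10 * 13.005412 = 130.05

130.05 dB


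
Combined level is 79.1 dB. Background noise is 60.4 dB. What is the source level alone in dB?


Given values:
  L_total = 79.1 dB, L_bg = 60.4 dB
Formula: L_source = 10 * log10(10^(L_total/10) - 10^(L_bg/10))
Convert to linear:
  10^(79.1/10) = 81283051.6164
  10^(60.4/10) = 1096478.1961
Difference: 81283051.6164 - 1096478.1961 = 80186573.4203
L_source = 10 * log10(80186573.4203) = 79.04

79.04 dB


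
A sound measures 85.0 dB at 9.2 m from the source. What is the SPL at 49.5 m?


Given values:
  SPL1 = 85.0 dB, r1 = 9.2 m, r2 = 49.5 m
Formula: SPL2 = SPL1 - 20 * log10(r2 / r1)
Compute ratio: r2 / r1 = 49.5 / 9.2 = 5.3804
Compute log10: log10(5.3804) = 0.730815
Compute drop: 20 * 0.730815 = 14.6163
SPL2 = 85.0 - 14.6163 = 70.38

70.38 dB


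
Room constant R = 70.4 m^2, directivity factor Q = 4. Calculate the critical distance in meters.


Given values:
  R = 70.4 m^2, Q = 4
Formula: d_c = 0.141 * sqrt(Q * R)
Compute Q * R = 4 * 70.4 = 281.6
Compute sqrt(281.6) = 16.7809
d_c = 0.141 * 16.7809 = 2.366

2.366 m


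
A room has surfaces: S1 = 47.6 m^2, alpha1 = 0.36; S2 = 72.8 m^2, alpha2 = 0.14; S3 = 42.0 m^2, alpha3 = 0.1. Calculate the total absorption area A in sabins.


Given surfaces:
  Surface 1: 47.6 * 0.36 = 17.136
  Surface 2: 72.8 * 0.14 = 10.192
  Surface 3: 42.0 * 0.1 = 4.2
Formula: A = sum(Si * alpha_i)
A = 17.136 + 10.192 + 4.2
A = 31.53

31.53 sabins


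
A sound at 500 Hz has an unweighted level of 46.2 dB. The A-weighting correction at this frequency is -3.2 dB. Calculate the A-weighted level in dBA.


Given values:
  SPL = 46.2 dB
  A-weighting at 500 Hz = -3.2 dB
Formula: L_A = SPL + A_weight
L_A = 46.2 + (-3.2)
L_A = 43.0

43.0 dBA


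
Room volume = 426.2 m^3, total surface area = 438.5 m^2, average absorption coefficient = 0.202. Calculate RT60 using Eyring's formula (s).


Given values:
  V = 426.2 m^3, S = 438.5 m^2, alpha = 0.202
Formula: RT60 = 0.161 * V / (-S * ln(1 - alpha))
Compute ln(1 - 0.202) = ln(0.798) = -0.225647
Denominator: -438.5 * -0.225647 = 98.9462
Numerator: 0.161 * 426.2 = 68.6182
RT60 = 68.6182 / 98.9462 = 0.693

0.693 s


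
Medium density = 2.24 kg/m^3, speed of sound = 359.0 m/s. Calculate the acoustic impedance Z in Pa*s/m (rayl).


Given values:
  rho = 2.24 kg/m^3
  c = 359.0 m/s
Formula: Z = rho * c
Z = 2.24 * 359.0
Z = 804.16

804.16 rayl


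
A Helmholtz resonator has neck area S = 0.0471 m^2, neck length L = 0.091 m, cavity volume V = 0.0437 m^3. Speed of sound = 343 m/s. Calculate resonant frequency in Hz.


Given values:
  S = 0.0471 m^2, L = 0.091 m, V = 0.0437 m^3, c = 343 m/s
Formula: f = (c / (2*pi)) * sqrt(S / (V * L))
Compute V * L = 0.0437 * 0.091 = 0.0039767
Compute S / (V * L) = 0.0471 / 0.0039767 = 11.844
Compute sqrt(11.844) = 3.441511
Compute c / (2*pi) = 343 / 6.283185 = 54.590148
f = 54.590148 * 3.441511 = 187.87

187.87 Hz


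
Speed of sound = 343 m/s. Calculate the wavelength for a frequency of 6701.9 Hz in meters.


Given values:
  c = 343 m/s, f = 6701.9 Hz
Formula: lambda = c / f
lambda = 343 / 6701.9
lambda = 0.0512

0.0512 m


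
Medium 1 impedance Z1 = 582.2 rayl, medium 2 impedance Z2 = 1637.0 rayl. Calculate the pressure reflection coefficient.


Given values:
  Z1 = 582.2 rayl, Z2 = 1637.0 rayl
Formula: R = (Z2 - Z1) / (Z2 + Z1)
Numerator: Z2 - Z1 = 1637.0 - 582.2 = 1054.8
Denominator: Z2 + Z1 = 1637.0 + 582.2 = 2219.2
R = 1054.8 / 2219.2 = 0.4753

0.4753


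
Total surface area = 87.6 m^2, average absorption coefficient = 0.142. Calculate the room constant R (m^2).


Given values:
  S = 87.6 m^2, alpha = 0.142
Formula: R = S * alpha / (1 - alpha)
Numerator: 87.6 * 0.142 = 12.4392
Denominator: 1 - 0.142 = 0.858
R = 12.4392 / 0.858 = 14.5

14.5 m^2


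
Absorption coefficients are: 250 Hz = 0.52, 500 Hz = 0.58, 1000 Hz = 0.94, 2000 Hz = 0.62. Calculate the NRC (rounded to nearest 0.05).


Given values:
  a_250 = 0.52, a_500 = 0.58
  a_1000 = 0.94, a_2000 = 0.62
Formula: NRC = (a250 + a500 + a1000 + a2000) / 4
Sum = 0.52 + 0.58 + 0.94 + 0.62 = 2.66
NRC = 2.66 / 4 = 0.665
Rounded to nearest 0.05: 0.65

0.65


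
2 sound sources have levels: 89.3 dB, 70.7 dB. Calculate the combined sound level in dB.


Formula: L_total = 10 * log10( sum(10^(Li/10)) )
  Source 1: 10^(89.3/10) = 851138038.2024
  Source 2: 10^(70.7/10) = 11748975.5494
Sum of linear values = 862887013.7518
L_total = 10 * log10(862887013.7518) = 89.36

89.36 dB


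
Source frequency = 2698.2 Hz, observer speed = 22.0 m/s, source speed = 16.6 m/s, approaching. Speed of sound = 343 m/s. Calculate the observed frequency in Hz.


Given values:
  f_s = 2698.2 Hz, v_o = 22.0 m/s, v_s = 16.6 m/s
  Direction: approaching
Formula: f_o = f_s * (c + v_o) / (c - v_s)
Numerator: c + v_o = 343 + 22.0 = 365.0
Denominator: c - v_s = 343 - 16.6 = 326.4
f_o = 2698.2 * 365.0 / 326.4 = 3017.29

3017.29 Hz


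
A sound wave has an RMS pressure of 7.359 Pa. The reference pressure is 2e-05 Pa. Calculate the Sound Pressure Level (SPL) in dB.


Given values:
  p = 7.359 Pa
  p_ref = 2e-05 Pa
Formula: SPL = 20 * log10(p / p_ref)
Compute ratio: p / p_ref = 7.359 / 2e-05 = 367950
Compute log10: log10(367950) = 5.565789
Multiply: SPL = 20 * 5.565789 = 111.32

111.32 dB


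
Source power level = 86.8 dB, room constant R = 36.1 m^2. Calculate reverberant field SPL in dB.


Given values:
  Lw = 86.8 dB, R = 36.1 m^2
Formula: SPL = Lw + 10 * log10(4 / R)
Compute 4 / R = 4 / 36.1 = 0.110803
Compute 10 * log10(0.110803) = -9.5545
SPL = 86.8 + (-9.5545) = 77.25

77.25 dB


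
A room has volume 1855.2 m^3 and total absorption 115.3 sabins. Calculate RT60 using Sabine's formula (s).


Given values:
  V = 1855.2 m^3
  A = 115.3 sabins
Formula: RT60 = 0.161 * V / A
Numerator: 0.161 * 1855.2 = 298.6872
RT60 = 298.6872 / 115.3 = 2.591

2.591 s


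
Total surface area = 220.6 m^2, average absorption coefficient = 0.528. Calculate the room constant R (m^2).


Given values:
  S = 220.6 m^2, alpha = 0.528
Formula: R = S * alpha / (1 - alpha)
Numerator: 220.6 * 0.528 = 116.4768
Denominator: 1 - 0.528 = 0.472
R = 116.4768 / 0.472 = 246.77

246.77 m^2


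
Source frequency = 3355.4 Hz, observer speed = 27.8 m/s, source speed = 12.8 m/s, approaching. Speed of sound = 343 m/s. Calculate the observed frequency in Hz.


Given values:
  f_s = 3355.4 Hz, v_o = 27.8 m/s, v_s = 12.8 m/s
  Direction: approaching
Formula: f_o = f_s * (c + v_o) / (c - v_s)
Numerator: c + v_o = 343 + 27.8 = 370.8
Denominator: c - v_s = 343 - 12.8 = 330.2
f_o = 3355.4 * 370.8 / 330.2 = 3767.97

3767.97 Hz


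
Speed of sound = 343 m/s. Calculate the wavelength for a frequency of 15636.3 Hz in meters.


Given values:
  c = 343 m/s, f = 15636.3 Hz
Formula: lambda = c / f
lambda = 343 / 15636.3
lambda = 0.0219

0.0219 m


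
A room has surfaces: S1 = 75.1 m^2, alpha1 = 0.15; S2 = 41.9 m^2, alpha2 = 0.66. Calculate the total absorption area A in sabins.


Given surfaces:
  Surface 1: 75.1 * 0.15 = 11.265
  Surface 2: 41.9 * 0.66 = 27.654
Formula: A = sum(Si * alpha_i)
A = 11.265 + 27.654
A = 38.92

38.92 sabins


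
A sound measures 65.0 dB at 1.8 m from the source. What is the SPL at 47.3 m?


Given values:
  SPL1 = 65.0 dB, r1 = 1.8 m, r2 = 47.3 m
Formula: SPL2 = SPL1 - 20 * log10(r2 / r1)
Compute ratio: r2 / r1 = 47.3 / 1.8 = 26.2778
Compute log10: log10(26.2778) = 1.419589
Compute drop: 20 * 1.419589 = 28.3918
SPL2 = 65.0 - 28.3918 = 36.61

36.61 dB


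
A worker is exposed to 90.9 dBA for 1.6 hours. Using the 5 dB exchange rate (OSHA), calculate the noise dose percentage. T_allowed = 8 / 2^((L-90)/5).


Given values:
  L = 90.9 dBA, T = 1.6 hours
Formula: T_allowed = 8 / 2^((L - 90) / 5)
Compute exponent: (90.9 - 90) / 5 = 0.18
Compute 2^(0.18) = 1.132884
T_allowed = 8 / 1.132884 = 7.061623 hours
Dose = (T / T_allowed) * 100
Dose = (1.6 / 7.061623) * 100 = 22.66

22.66 %


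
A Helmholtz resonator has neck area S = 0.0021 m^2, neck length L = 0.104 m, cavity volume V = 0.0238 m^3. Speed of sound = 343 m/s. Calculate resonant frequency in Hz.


Given values:
  S = 0.0021 m^2, L = 0.104 m, V = 0.0238 m^3, c = 343 m/s
Formula: f = (c / (2*pi)) * sqrt(S / (V * L))
Compute V * L = 0.0238 * 0.104 = 0.0024752
Compute S / (V * L) = 0.0021 / 0.0024752 = 0.8484
Compute sqrt(0.8484) = 0.921086
Compute c / (2*pi) = 343 / 6.283185 = 54.590148
f = 54.590148 * 0.921086 = 50.28

50.28 Hz


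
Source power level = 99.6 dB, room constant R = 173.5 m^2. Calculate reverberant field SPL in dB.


Given values:
  Lw = 99.6 dB, R = 173.5 m^2
Formula: SPL = Lw + 10 * log10(4 / R)
Compute 4 / R = 4 / 173.5 = 0.023055
Compute 10 * log10(0.023055) = -16.3723
SPL = 99.6 + (-16.3723) = 83.23

83.23 dB


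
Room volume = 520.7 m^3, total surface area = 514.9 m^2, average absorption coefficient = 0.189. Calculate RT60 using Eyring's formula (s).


Given values:
  V = 520.7 m^3, S = 514.9 m^2, alpha = 0.189
Formula: RT60 = 0.161 * V / (-S * ln(1 - alpha))
Compute ln(1 - 0.189) = ln(0.811) = -0.209487
Denominator: -514.9 * -0.209487 = 107.8649
Numerator: 0.161 * 520.7 = 83.8327
RT60 = 83.8327 / 107.8649 = 0.777

0.777 s


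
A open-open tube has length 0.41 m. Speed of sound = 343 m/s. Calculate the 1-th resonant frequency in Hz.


Given values:
  Tube type: open-open, L = 0.41 m, c = 343 m/s, n = 1
Formula: f_n = n * c / (2 * L)
Compute 2 * L = 2 * 0.41 = 0.82
f = 1 * 343 / 0.82
f = 418.29

418.29 Hz


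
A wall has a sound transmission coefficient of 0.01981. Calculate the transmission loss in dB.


Given values:
  tau = 0.01981
Formula: TL = 10 * log10(1 / tau)
Compute 1 / tau = 1 / 0.01981 = 50.4796
Compute log10(50.4796) = 1.703116
TL = 10 * 1.703116 = 17.03

17.03 dB


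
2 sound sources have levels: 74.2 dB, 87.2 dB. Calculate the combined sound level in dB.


Formula: L_total = 10 * log10( sum(10^(Li/10)) )
  Source 1: 10^(74.2/10) = 26302679.919
  Source 2: 10^(87.2/10) = 524807460.2498
Sum of linear values = 551110140.1688
L_total = 10 * log10(551110140.1688) = 87.41

87.41 dB


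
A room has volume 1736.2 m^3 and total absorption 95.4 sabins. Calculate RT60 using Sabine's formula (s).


Given values:
  V = 1736.2 m^3
  A = 95.4 sabins
Formula: RT60 = 0.161 * V / A
Numerator: 0.161 * 1736.2 = 279.5282
RT60 = 279.5282 / 95.4 = 2.93

2.93 s


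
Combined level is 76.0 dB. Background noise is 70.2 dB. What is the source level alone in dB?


Given values:
  L_total = 76.0 dB, L_bg = 70.2 dB
Formula: L_source = 10 * log10(10^(L_total/10) - 10^(L_bg/10))
Convert to linear:
  10^(76.0/10) = 39810717.0553
  10^(70.2/10) = 10471285.4805
Difference: 39810717.0553 - 10471285.4805 = 29339431.5748
L_source = 10 * log10(29339431.5748) = 74.67

74.67 dB
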